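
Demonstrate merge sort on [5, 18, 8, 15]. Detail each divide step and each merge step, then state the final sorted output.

Merge sort trace:

Split: [5, 18, 8, 15] -> [5, 18] and [8, 15]
  Split: [5, 18] -> [5] and [18]
  Merge: [5] + [18] -> [5, 18]
  Split: [8, 15] -> [8] and [15]
  Merge: [8] + [15] -> [8, 15]
Merge: [5, 18] + [8, 15] -> [5, 8, 15, 18]

Final sorted array: [5, 8, 15, 18]

The merge sort proceeds by recursively splitting the array and merging sorted halves.
After all merges, the sorted array is [5, 8, 15, 18].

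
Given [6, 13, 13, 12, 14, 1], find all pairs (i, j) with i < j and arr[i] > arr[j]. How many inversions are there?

Finding inversions in [6, 13, 13, 12, 14, 1]:

(0, 5): arr[0]=6 > arr[5]=1
(1, 3): arr[1]=13 > arr[3]=12
(1, 5): arr[1]=13 > arr[5]=1
(2, 3): arr[2]=13 > arr[3]=12
(2, 5): arr[2]=13 > arr[5]=1
(3, 5): arr[3]=12 > arr[5]=1
(4, 5): arr[4]=14 > arr[5]=1

Total inversions: 7

The array has 7 inversion(s): (0,5), (1,3), (1,5), (2,3), (2,5), (3,5), (4,5). Each pair (i,j) satisfies i < j and arr[i] > arr[j].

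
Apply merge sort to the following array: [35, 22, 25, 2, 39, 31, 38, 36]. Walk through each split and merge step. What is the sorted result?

Merge sort trace:

Split: [35, 22, 25, 2, 39, 31, 38, 36] -> [35, 22, 25, 2] and [39, 31, 38, 36]
  Split: [35, 22, 25, 2] -> [35, 22] and [25, 2]
    Split: [35, 22] -> [35] and [22]
    Merge: [35] + [22] -> [22, 35]
    Split: [25, 2] -> [25] and [2]
    Merge: [25] + [2] -> [2, 25]
  Merge: [22, 35] + [2, 25] -> [2, 22, 25, 35]
  Split: [39, 31, 38, 36] -> [39, 31] and [38, 36]
    Split: [39, 31] -> [39] and [31]
    Merge: [39] + [31] -> [31, 39]
    Split: [38, 36] -> [38] and [36]
    Merge: [38] + [36] -> [36, 38]
  Merge: [31, 39] + [36, 38] -> [31, 36, 38, 39]
Merge: [2, 22, 25, 35] + [31, 36, 38, 39] -> [2, 22, 25, 31, 35, 36, 38, 39]

Final sorted array: [2, 22, 25, 31, 35, 36, 38, 39]

The merge sort proceeds by recursively splitting the array and merging sorted halves.
After all merges, the sorted array is [2, 22, 25, 31, 35, 36, 38, 39].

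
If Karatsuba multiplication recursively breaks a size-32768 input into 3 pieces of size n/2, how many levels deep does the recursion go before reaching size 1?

For divide and conquer with division factor 2:

Problem sizes at each level:
Level 0: 32768
Level 1: 16384
Level 2: 8192
Level 3: 4096
Level 4: 2048
Level 5: 1024
Level 6: 512
Level 7: 256
Level 8: 128
Level 9: 64
Level 10: 32
Level 11: 16
Level 12: 8
Level 13: 4
Level 14: 2
Level 15: 1

The root is level 0 and the size-1 base case is level 15 (the tree spans levels 0 through 15, i.e. 16 levels counting the root), so the depth is the number of divisions: log_2(32768) = 15

The recursion tree depth is log_2(32768) = 15. At each level, the problem size is divided by 2, so it takes 15 divisions to reduce to a base case of size 1. The algorithm makes 3 recursive calls at each level.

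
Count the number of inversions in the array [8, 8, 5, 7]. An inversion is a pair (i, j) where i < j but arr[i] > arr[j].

Finding inversions in [8, 8, 5, 7]:

(0, 2): arr[0]=8 > arr[2]=5
(0, 3): arr[0]=8 > arr[3]=7
(1, 2): arr[1]=8 > arr[2]=5
(1, 3): arr[1]=8 > arr[3]=7

Total inversions: 4

The array has 4 inversion(s): (0,2), (0,3), (1,2), (1,3). Each pair (i,j) satisfies i < j and arr[i] > arr[j].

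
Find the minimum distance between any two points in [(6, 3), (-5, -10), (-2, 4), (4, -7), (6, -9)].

Computing all pairwise distances among 5 points:

d((6, 3), (-5, -10)) = 17.0294
d((6, 3), (-2, 4)) = 8.0623
d((6, 3), (4, -7)) = 10.198
d((6, 3), (6, -9)) = 12.0
d((-5, -10), (-2, 4)) = 14.3178
d((-5, -10), (4, -7)) = 9.4868
d((-5, -10), (6, -9)) = 11.0454
d((-2, 4), (4, -7)) = 12.53
d((-2, 4), (6, -9)) = 15.2643
d((4, -7), (6, -9)) = 2.8284 <-- minimum

Closest pair: (4, -7) and (6, -9) with distance 2.8284

The closest pair is (4, -7) and (6, -9) with Euclidean distance 2.8284. For 5 points, brute-force pairwise comparison is shown above. For large n, the divide-and-conquer algorithm (sort by x, recurse on halves, check the dividing strip) achieves O(n log n).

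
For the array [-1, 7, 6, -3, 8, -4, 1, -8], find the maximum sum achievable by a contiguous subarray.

Using Kadane's algorithm on [-1, 7, 6, -3, 8, -4, 1, -8]:

Scanning through the array:
Position 1 (value 7): max_ending_here = 7, max_so_far = 7
Position 2 (value 6): max_ending_here = 13, max_so_far = 13
Position 3 (value -3): max_ending_here = 10, max_so_far = 13
Position 4 (value 8): max_ending_here = 18, max_so_far = 18
Position 5 (value -4): max_ending_here = 14, max_so_far = 18
Position 6 (value 1): max_ending_here = 15, max_so_far = 18
Position 7 (value -8): max_ending_here = 7, max_so_far = 18

Maximum subarray: [7, 6, -3, 8]
Maximum sum: 18

The maximum subarray is [7, 6, -3, 8] with sum 18. This subarray runs from index 1 to index 4.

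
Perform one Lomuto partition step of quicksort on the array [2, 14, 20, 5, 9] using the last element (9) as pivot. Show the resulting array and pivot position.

Lomuto partition with pivot = 9:

Initial array: [2, 14, 20, 5, 9]

arr[0]=2 <= 9: swap with position 0, array becomes [2, 14, 20, 5, 9]
arr[1]=14 > 9: no swap
arr[2]=20 > 9: no swap
arr[3]=5 <= 9: swap with position 1, array becomes [2, 5, 20, 14, 9]

Place pivot at position 2: [2, 5, 9, 14, 20]
Pivot position: 2

After partitioning with pivot 9, the array becomes [2, 5, 9, 14, 20]. The pivot is placed at index 2. All elements to the left of the pivot are <= 9, and all elements to the right are > 9.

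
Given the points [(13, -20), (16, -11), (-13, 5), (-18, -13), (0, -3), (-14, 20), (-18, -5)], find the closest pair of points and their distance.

Computing all pairwise distances among 7 points:

d((13, -20), (16, -11)) = 9.4868
d((13, -20), (-13, 5)) = 36.0694
d((13, -20), (-18, -13)) = 31.7805
d((13, -20), (0, -3)) = 21.4009
d((13, -20), (-14, 20)) = 48.2597
d((13, -20), (-18, -5)) = 34.4384
d((16, -11), (-13, 5)) = 33.121
d((16, -11), (-18, -13)) = 34.0588
d((16, -11), (0, -3)) = 17.8885
d((16, -11), (-14, 20)) = 43.1393
d((16, -11), (-18, -5)) = 34.5254
d((-13, 5), (-18, -13)) = 18.6815
d((-13, 5), (0, -3)) = 15.2643
d((-13, 5), (-14, 20)) = 15.0333
d((-13, 5), (-18, -5)) = 11.1803
d((-18, -13), (0, -3)) = 20.5913
d((-18, -13), (-14, 20)) = 33.2415
d((-18, -13), (-18, -5)) = 8.0 <-- minimum
d((0, -3), (-14, 20)) = 26.9258
d((0, -3), (-18, -5)) = 18.1108
d((-14, 20), (-18, -5)) = 25.318

Closest pair: (-18, -13) and (-18, -5) with distance 8.0

The closest pair is (-18, -13) and (-18, -5) with Euclidean distance 8.0. For 7 points, brute-force pairwise comparison is shown above. For large n, the divide-and-conquer algorithm (sort by x, recurse on halves, check the dividing strip) achieves O(n log n).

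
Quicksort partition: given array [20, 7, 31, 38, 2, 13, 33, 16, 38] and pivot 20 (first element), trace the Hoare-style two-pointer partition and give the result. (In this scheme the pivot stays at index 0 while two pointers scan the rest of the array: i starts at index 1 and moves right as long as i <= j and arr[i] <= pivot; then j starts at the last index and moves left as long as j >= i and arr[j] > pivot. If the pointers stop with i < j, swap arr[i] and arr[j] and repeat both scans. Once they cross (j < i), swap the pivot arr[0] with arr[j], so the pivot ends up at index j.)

Hoare-style two-pointer partition with pivot = 20:

Initial array: [20, 7, 31, 38, 2, 13, 33, 16, 38]

Pointers start at i = 1, j = 8.
i stops at index 2 (arr[2]=31 > 20), j stops at index 7 (arr[7]=16 <= 20): swap arr[2] and arr[7], array becomes [20, 7, 16, 38, 2, 13, 33, 31, 38]
i stops at index 3 (arr[3]=38 > 20), j stops at index 5 (arr[5]=13 <= 20): swap arr[3] and arr[5], array becomes [20, 7, 16, 13, 2, 38, 33, 31, 38]
i ends at 5, j ends at 4: the pointers have crossed (j < i), so scanning stops.

Swap pivot arr[0] with arr[4] to place pivot at position 4: [2, 7, 16, 13, 20, 38, 33, 31, 38]
Pivot position: 4

After partitioning with pivot 20, the array becomes [2, 7, 16, 13, 20, 38, 33, 31, 38]. The pivot is placed at index 4. All elements to the left of the pivot are <= 20, and all elements to the right are > 20.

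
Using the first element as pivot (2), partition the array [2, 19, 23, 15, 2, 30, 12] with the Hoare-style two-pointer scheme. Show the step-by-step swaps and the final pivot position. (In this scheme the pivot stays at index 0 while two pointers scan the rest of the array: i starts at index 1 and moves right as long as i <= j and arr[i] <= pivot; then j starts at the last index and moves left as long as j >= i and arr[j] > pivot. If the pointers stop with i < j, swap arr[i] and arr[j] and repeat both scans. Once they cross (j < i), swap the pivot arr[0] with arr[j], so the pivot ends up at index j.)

Hoare-style two-pointer partition with pivot = 2:

Initial array: [2, 19, 23, 15, 2, 30, 12]

Pointers start at i = 1, j = 6.
i stops at index 1 (arr[1]=19 > 2), j stops at index 4 (arr[4]=2 <= 2): swap arr[1] and arr[4], array becomes [2, 2, 23, 15, 19, 30, 12]
i ends at 2, j ends at 1: the pointers have crossed (j < i), so scanning stops.

Swap pivot arr[0] with arr[1] to place pivot at position 1: [2, 2, 23, 15, 19, 30, 12]
Pivot position: 1

After partitioning with pivot 2, the array becomes [2, 2, 23, 15, 19, 30, 12]. The pivot is placed at index 1. All elements to the left of the pivot are <= 2, and all elements to the right are > 2.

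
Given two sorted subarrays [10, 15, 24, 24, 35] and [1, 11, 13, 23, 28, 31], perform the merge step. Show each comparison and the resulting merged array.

Merging process:

Compare 10 vs 1: take 1 from right. Merged: [1]
Compare 10 vs 11: take 10 from left. Merged: [1, 10]
Compare 15 vs 11: take 11 from right. Merged: [1, 10, 11]
Compare 15 vs 13: take 13 from right. Merged: [1, 10, 11, 13]
Compare 15 vs 23: take 15 from left. Merged: [1, 10, 11, 13, 15]
Compare 24 vs 23: take 23 from right. Merged: [1, 10, 11, 13, 15, 23]
Compare 24 vs 28: take 24 from left. Merged: [1, 10, 11, 13, 15, 23, 24]
Compare 24 vs 28: take 24 from left. Merged: [1, 10, 11, 13, 15, 23, 24, 24]
Compare 35 vs 28: take 28 from right. Merged: [1, 10, 11, 13, 15, 23, 24, 24, 28]
Compare 35 vs 31: take 31 from right. Merged: [1, 10, 11, 13, 15, 23, 24, 24, 28, 31]
Append remaining from left: [35]. Merged: [1, 10, 11, 13, 15, 23, 24, 24, 28, 31, 35]

Final merged array: [1, 10, 11, 13, 15, 23, 24, 24, 28, 31, 35]
Total comparisons: 10

The merged array is [1, 10, 11, 13, 15, 23, 24, 24, 28, 31, 35], requiring 10 comparisons. The merge step runs in O(n) time where n is the total number of elements.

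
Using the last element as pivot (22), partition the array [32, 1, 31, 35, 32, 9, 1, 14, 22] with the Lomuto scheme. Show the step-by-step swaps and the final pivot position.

Lomuto partition with pivot = 22:

Initial array: [32, 1, 31, 35, 32, 9, 1, 14, 22]

arr[0]=32 > 22: no swap
arr[1]=1 <= 22: swap with position 0, array becomes [1, 32, 31, 35, 32, 9, 1, 14, 22]
arr[2]=31 > 22: no swap
arr[3]=35 > 22: no swap
arr[4]=32 > 22: no swap
arr[5]=9 <= 22: swap with position 1, array becomes [1, 9, 31, 35, 32, 32, 1, 14, 22]
arr[6]=1 <= 22: swap with position 2, array becomes [1, 9, 1, 35, 32, 32, 31, 14, 22]
arr[7]=14 <= 22: swap with position 3, array becomes [1, 9, 1, 14, 32, 32, 31, 35, 22]

Place pivot at position 4: [1, 9, 1, 14, 22, 32, 31, 35, 32]
Pivot position: 4

After partitioning with pivot 22, the array becomes [1, 9, 1, 14, 22, 32, 31, 35, 32]. The pivot is placed at index 4. All elements to the left of the pivot are <= 22, and all elements to the right are > 22.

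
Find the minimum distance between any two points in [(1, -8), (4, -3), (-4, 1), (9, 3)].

Computing all pairwise distances among 4 points:

d((1, -8), (4, -3)) = 5.831 <-- minimum
d((1, -8), (-4, 1)) = 10.2956
d((1, -8), (9, 3)) = 13.6015
d((4, -3), (-4, 1)) = 8.9443
d((4, -3), (9, 3)) = 7.8102
d((-4, 1), (9, 3)) = 13.1529

Closest pair: (1, -8) and (4, -3) with distance 5.831

The closest pair is (1, -8) and (4, -3) with Euclidean distance 5.831. For 4 points, brute-force pairwise comparison is shown above. For large n, the divide-and-conquer algorithm (sort by x, recurse on halves, check the dividing strip) achieves O(n log n).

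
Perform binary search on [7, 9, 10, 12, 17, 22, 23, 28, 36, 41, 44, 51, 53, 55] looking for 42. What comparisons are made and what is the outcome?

Binary search for 42 in [7, 9, 10, 12, 17, 22, 23, 28, 36, 41, 44, 51, 53, 55]:

lo=0, hi=13, mid=6, arr[mid]=23 -> 23 < 42, search right half
lo=7, hi=13, mid=10, arr[mid]=44 -> 44 > 42, search left half
lo=7, hi=9, mid=8, arr[mid]=36 -> 36 < 42, search right half
lo=9, hi=9, mid=9, arr[mid]=41 -> 41 < 42, search right half
lo=10 > hi=9, target 42 not found

Binary search determines that 42 is not in the array after 4 comparisons. The search space was exhausted without finding the target.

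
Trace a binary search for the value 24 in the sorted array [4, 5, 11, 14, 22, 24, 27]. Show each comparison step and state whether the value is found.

Binary search for 24 in [4, 5, 11, 14, 22, 24, 27]:

lo=0, hi=6, mid=3, arr[mid]=14 -> 14 < 24, search right half
lo=4, hi=6, mid=5, arr[mid]=24 -> Found target at index 5!

Binary search finds 24 at index 5 after 2 comparisons. The search repeatedly halves the search space by comparing with the middle element.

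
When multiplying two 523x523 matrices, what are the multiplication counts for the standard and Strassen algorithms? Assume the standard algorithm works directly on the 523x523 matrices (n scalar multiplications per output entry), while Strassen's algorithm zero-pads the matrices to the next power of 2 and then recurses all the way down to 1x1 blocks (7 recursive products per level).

Matrix multiplication for 523x523 matrices:

Strassen's algorithm requires power-of-2 dimensions. Pad 523x523 to 1024x1024 (next power of 2).

Standard algorithm: 523^3 = 143055667 multiplications
Strassen's algorithm: 7^(log2(1024)) = 7^10 = 282475249 multiplications
Difference: 143055667 - 282475249 = -139419582 (Strassen uses MORE here due to padding overhead — for small or just-over-power-of-2 n, padding can outweigh the per-level savings)

Standard: 143055667 multiplications (523^3). Strassen: 282475249 multiplications (7^10, after padding to 1024x1024). Strassen reduces 8 recursive multiplications to 7 at each level.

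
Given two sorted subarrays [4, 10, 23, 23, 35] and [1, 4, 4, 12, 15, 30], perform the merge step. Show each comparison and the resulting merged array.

Merging process:

Compare 4 vs 1: take 1 from right. Merged: [1]
Compare 4 vs 4: take 4 from left. Merged: [1, 4]
Compare 10 vs 4: take 4 from right. Merged: [1, 4, 4]
Compare 10 vs 4: take 4 from right. Merged: [1, 4, 4, 4]
Compare 10 vs 12: take 10 from left. Merged: [1, 4, 4, 4, 10]
Compare 23 vs 12: take 12 from right. Merged: [1, 4, 4, 4, 10, 12]
Compare 23 vs 15: take 15 from right. Merged: [1, 4, 4, 4, 10, 12, 15]
Compare 23 vs 30: take 23 from left. Merged: [1, 4, 4, 4, 10, 12, 15, 23]
Compare 23 vs 30: take 23 from left. Merged: [1, 4, 4, 4, 10, 12, 15, 23, 23]
Compare 35 vs 30: take 30 from right. Merged: [1, 4, 4, 4, 10, 12, 15, 23, 23, 30]
Append remaining from left: [35]. Merged: [1, 4, 4, 4, 10, 12, 15, 23, 23, 30, 35]

Final merged array: [1, 4, 4, 4, 10, 12, 15, 23, 23, 30, 35]
Total comparisons: 10

The merged array is [1, 4, 4, 4, 10, 12, 15, 23, 23, 30, 35], requiring 10 comparisons. The merge step runs in O(n) time where n is the total number of elements.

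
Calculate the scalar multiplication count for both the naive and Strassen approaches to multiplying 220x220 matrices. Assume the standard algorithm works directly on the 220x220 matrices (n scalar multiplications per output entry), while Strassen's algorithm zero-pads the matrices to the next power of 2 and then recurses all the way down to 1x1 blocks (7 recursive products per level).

Matrix multiplication for 220x220 matrices:

Strassen's algorithm requires power-of-2 dimensions. Pad 220x220 to 256x256 (next power of 2).

Standard algorithm: 220^3 = 10648000 multiplications
Strassen's algorithm: 7^(log2(256)) = 7^8 = 5764801 multiplications
Savings: 10648000 - 5764801 = 4883199 multiplications

Standard: 10648000 multiplications (220^3). Strassen: 5764801 multiplications (7^8, after padding to 256x256). Strassen reduces 8 recursive multiplications to 7 at each level.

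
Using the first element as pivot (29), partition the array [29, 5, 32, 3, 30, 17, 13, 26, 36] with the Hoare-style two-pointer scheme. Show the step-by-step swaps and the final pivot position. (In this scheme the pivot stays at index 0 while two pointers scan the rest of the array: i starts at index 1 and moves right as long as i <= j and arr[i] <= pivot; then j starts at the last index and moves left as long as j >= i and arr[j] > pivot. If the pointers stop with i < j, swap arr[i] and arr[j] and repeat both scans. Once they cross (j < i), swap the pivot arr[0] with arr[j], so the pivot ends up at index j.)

Hoare-style two-pointer partition with pivot = 29:

Initial array: [29, 5, 32, 3, 30, 17, 13, 26, 36]

Pointers start at i = 1, j = 8.
i stops at index 2 (arr[2]=32 > 29), j stops at index 7 (arr[7]=26 <= 29): swap arr[2] and arr[7], array becomes [29, 5, 26, 3, 30, 17, 13, 32, 36]
i stops at index 4 (arr[4]=30 > 29), j stops at index 6 (arr[6]=13 <= 29): swap arr[4] and arr[6], array becomes [29, 5, 26, 3, 13, 17, 30, 32, 36]
i ends at 6, j ends at 5: the pointers have crossed (j < i), so scanning stops.

Swap pivot arr[0] with arr[5] to place pivot at position 5: [17, 5, 26, 3, 13, 29, 30, 32, 36]
Pivot position: 5

After partitioning with pivot 29, the array becomes [17, 5, 26, 3, 13, 29, 30, 32, 36]. The pivot is placed at index 5. All elements to the left of the pivot are <= 29, and all elements to the right are > 29.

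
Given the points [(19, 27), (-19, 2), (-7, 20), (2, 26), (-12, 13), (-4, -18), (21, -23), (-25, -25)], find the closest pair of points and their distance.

Computing all pairwise distances among 8 points:

d((19, 27), (-19, 2)) = 45.4863
d((19, 27), (-7, 20)) = 26.9258
d((19, 27), (2, 26)) = 17.0294
d((19, 27), (-12, 13)) = 34.0147
d((19, 27), (-4, -18)) = 50.5371
d((19, 27), (21, -23)) = 50.04
d((19, 27), (-25, -25)) = 68.1175
d((-19, 2), (-7, 20)) = 21.6333
d((-19, 2), (2, 26)) = 31.8904
d((-19, 2), (-12, 13)) = 13.0384
d((-19, 2), (-4, -18)) = 25.0
d((-19, 2), (21, -23)) = 47.1699
d((-19, 2), (-25, -25)) = 27.6586
d((-7, 20), (2, 26)) = 10.8167
d((-7, 20), (-12, 13)) = 8.6023 <-- minimum
d((-7, 20), (-4, -18)) = 38.1182
d((-7, 20), (21, -23)) = 51.3128
d((-7, 20), (-25, -25)) = 48.4665
d((2, 26), (-12, 13)) = 19.105
d((2, 26), (-4, -18)) = 44.4072
d((2, 26), (21, -23)) = 52.5547
d((2, 26), (-25, -25)) = 57.7062
d((-12, 13), (-4, -18)) = 32.0156
d((-12, 13), (21, -23)) = 48.8365
d((-12, 13), (-25, -25)) = 40.1622
d((-4, -18), (21, -23)) = 25.4951
d((-4, -18), (-25, -25)) = 22.1359
d((21, -23), (-25, -25)) = 46.0435

Closest pair: (-7, 20) and (-12, 13) with distance 8.6023

The closest pair is (-7, 20) and (-12, 13) with Euclidean distance 8.6023. For 8 points, brute-force pairwise comparison is shown above. For large n, the divide-and-conquer algorithm (sort by x, recurse on halves, check the dividing strip) achieves O(n log n).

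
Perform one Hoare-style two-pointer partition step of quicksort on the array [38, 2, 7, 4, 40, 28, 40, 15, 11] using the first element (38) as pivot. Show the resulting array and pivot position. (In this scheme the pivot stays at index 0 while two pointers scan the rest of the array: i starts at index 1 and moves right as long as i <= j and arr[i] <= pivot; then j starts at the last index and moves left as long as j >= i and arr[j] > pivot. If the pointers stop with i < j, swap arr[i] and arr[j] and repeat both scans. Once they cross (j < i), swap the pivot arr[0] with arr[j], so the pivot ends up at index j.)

Hoare-style two-pointer partition with pivot = 38:

Initial array: [38, 2, 7, 4, 40, 28, 40, 15, 11]

Pointers start at i = 1, j = 8.
i stops at index 4 (arr[4]=40 > 38), j stops at index 8 (arr[8]=11 <= 38): swap arr[4] and arr[8], array becomes [38, 2, 7, 4, 11, 28, 40, 15, 40]
i stops at index 6 (arr[6]=40 > 38), j stops at index 7 (arr[7]=15 <= 38): swap arr[6] and arr[7], array becomes [38, 2, 7, 4, 11, 28, 15, 40, 40]
i ends at 7, j ends at 6: the pointers have crossed (j < i), so scanning stops.

Swap pivot arr[0] with arr[6] to place pivot at position 6: [15, 2, 7, 4, 11, 28, 38, 40, 40]
Pivot position: 6

After partitioning with pivot 38, the array becomes [15, 2, 7, 4, 11, 28, 38, 40, 40]. The pivot is placed at index 6. All elements to the left of the pivot are <= 38, and all elements to the right are > 38.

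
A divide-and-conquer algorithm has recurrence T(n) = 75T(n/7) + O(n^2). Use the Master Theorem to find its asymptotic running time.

Master Theorem for T(n) = 75T(n/7) + O(n^2):

a = 75, b = 7, c = 2
log_b(a) = log_7(75) = 2.2187

Case 1: c = 2 < log_7(75) = 2.2187
T(n) = O(n^(log_7 75))

For T(n) = 75T(n/7) + O(n^2): log_7(75) = 2.2187. This is Case 1 of the Master Theorem (c < log_b(a), work dominated by leaves), giving O(n^(log_7 75)).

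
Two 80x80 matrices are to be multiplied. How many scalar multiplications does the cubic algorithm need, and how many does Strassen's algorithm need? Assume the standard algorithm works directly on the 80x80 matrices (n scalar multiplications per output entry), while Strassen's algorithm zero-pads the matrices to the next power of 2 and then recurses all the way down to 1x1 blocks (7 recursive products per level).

Matrix multiplication for 80x80 matrices:

Strassen's algorithm requires power-of-2 dimensions. Pad 80x80 to 128x128 (next power of 2).

Standard algorithm: 80^3 = 512000 multiplications
Strassen's algorithm: 7^(log2(128)) = 7^7 = 823543 multiplications
Difference: 512000 - 823543 = -311543 (Strassen uses MORE here due to padding overhead — for small or just-over-power-of-2 n, padding can outweigh the per-level savings)

Standard: 512000 multiplications (80^3). Strassen: 823543 multiplications (7^7, after padding to 128x128). Strassen reduces 8 recursive multiplications to 7 at each level.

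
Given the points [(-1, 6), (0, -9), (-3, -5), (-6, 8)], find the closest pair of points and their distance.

Computing all pairwise distances among 4 points:

d((-1, 6), (0, -9)) = 15.0333
d((-1, 6), (-3, -5)) = 11.1803
d((-1, 6), (-6, 8)) = 5.3852
d((0, -9), (-3, -5)) = 5.0 <-- minimum
d((0, -9), (-6, 8)) = 18.0278
d((-3, -5), (-6, 8)) = 13.3417

Closest pair: (0, -9) and (-3, -5) with distance 5.0

The closest pair is (0, -9) and (-3, -5) with Euclidean distance 5.0. For 4 points, brute-force pairwise comparison is shown above. For large n, the divide-and-conquer algorithm (sort by x, recurse on halves, check the dividing strip) achieves O(n log n).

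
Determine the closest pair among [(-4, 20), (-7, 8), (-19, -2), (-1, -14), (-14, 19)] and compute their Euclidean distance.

Computing all pairwise distances among 5 points:

d((-4, 20), (-7, 8)) = 12.3693
d((-4, 20), (-19, -2)) = 26.6271
d((-4, 20), (-1, -14)) = 34.1321
d((-4, 20), (-14, 19)) = 10.0499 <-- minimum
d((-7, 8), (-19, -2)) = 15.6205
d((-7, 8), (-1, -14)) = 22.8035
d((-7, 8), (-14, 19)) = 13.0384
d((-19, -2), (-1, -14)) = 21.6333
d((-19, -2), (-14, 19)) = 21.587
d((-1, -14), (-14, 19)) = 35.4683

Closest pair: (-4, 20) and (-14, 19) with distance 10.0499

The closest pair is (-4, 20) and (-14, 19) with Euclidean distance 10.0499. For 5 points, brute-force pairwise comparison is shown above. For large n, the divide-and-conquer algorithm (sort by x, recurse on halves, check the dividing strip) achieves O(n log n).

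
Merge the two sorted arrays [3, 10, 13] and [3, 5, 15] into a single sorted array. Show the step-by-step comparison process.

Merging process:

Compare 3 vs 3: take 3 from left. Merged: [3]
Compare 10 vs 3: take 3 from right. Merged: [3, 3]
Compare 10 vs 5: take 5 from right. Merged: [3, 3, 5]
Compare 10 vs 15: take 10 from left. Merged: [3, 3, 5, 10]
Compare 13 vs 15: take 13 from left. Merged: [3, 3, 5, 10, 13]
Append remaining from right: [15]. Merged: [3, 3, 5, 10, 13, 15]

Final merged array: [3, 3, 5, 10, 13, 15]
Total comparisons: 5

The merged array is [3, 3, 5, 10, 13, 15], requiring 5 comparisons. The merge step runs in O(n) time where n is the total number of elements.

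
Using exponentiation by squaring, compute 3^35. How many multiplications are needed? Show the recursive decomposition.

Computing 3^35 by squaring (build up from 3^1; each line after the first costs one multiplication):

3^1 = 3
3^2 = (3^1)^2 = 3^2 = 9
3^4 = (3^2)^2 = 9^2 = 81
3^8 = (3^4)^2 = 81^2 = 6561
3^16 = (3^8)^2 = 6561^2 = 43046721
3^17 = 3 * 3^16 = 3 * 43046721 = 129140163
3^34 = (3^17)^2 = 129140163^2 = 16677181699666569
3^35 = 3 * 3^34 = 3 * 16677181699666569 = 50031545098999707

Result: 50031545098999707
Multiplications needed: 7 (7 lines after 3^1)

3^35 = 50031545098999707. Using exponentiation by squaring, this requires 7 multiplications. The key idea: if the exponent is even, square the half-power; if odd, multiply by the base once.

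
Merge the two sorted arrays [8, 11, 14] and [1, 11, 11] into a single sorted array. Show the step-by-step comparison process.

Merging process:

Compare 8 vs 1: take 1 from right. Merged: [1]
Compare 8 vs 11: take 8 from left. Merged: [1, 8]
Compare 11 vs 11: take 11 from left. Merged: [1, 8, 11]
Compare 14 vs 11: take 11 from right. Merged: [1, 8, 11, 11]
Compare 14 vs 11: take 11 from right. Merged: [1, 8, 11, 11, 11]
Append remaining from left: [14]. Merged: [1, 8, 11, 11, 11, 14]

Final merged array: [1, 8, 11, 11, 11, 14]
Total comparisons: 5

The merged array is [1, 8, 11, 11, 11, 14], requiring 5 comparisons. The merge step runs in O(n) time where n is the total number of elements.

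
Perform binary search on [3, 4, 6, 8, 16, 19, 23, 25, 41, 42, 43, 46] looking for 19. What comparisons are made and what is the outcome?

Binary search for 19 in [3, 4, 6, 8, 16, 19, 23, 25, 41, 42, 43, 46]:

lo=0, hi=11, mid=5, arr[mid]=19 -> Found target at index 5!

Binary search finds 19 at index 5 after 1 comparisons. The search repeatedly halves the search space by comparing with the middle element.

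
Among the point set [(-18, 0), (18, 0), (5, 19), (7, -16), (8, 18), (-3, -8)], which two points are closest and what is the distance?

Computing all pairwise distances among 6 points:

d((-18, 0), (18, 0)) = 36.0
d((-18, 0), (5, 19)) = 29.8329
d((-18, 0), (7, -16)) = 29.6816
d((-18, 0), (8, 18)) = 31.6228
d((-18, 0), (-3, -8)) = 17.0
d((18, 0), (5, 19)) = 23.0217
d((18, 0), (7, -16)) = 19.4165
d((18, 0), (8, 18)) = 20.5913
d((18, 0), (-3, -8)) = 22.4722
d((5, 19), (7, -16)) = 35.0571
d((5, 19), (8, 18)) = 3.1623 <-- minimum
d((5, 19), (-3, -8)) = 28.1603
d((7, -16), (8, 18)) = 34.0147
d((7, -16), (-3, -8)) = 12.8062
d((8, 18), (-3, -8)) = 28.2312

Closest pair: (5, 19) and (8, 18) with distance 3.1623

The closest pair is (5, 19) and (8, 18) with Euclidean distance 3.1623. For 6 points, brute-force pairwise comparison is shown above. For large n, the divide-and-conquer algorithm (sort by x, recurse on halves, check the dividing strip) achieves O(n log n).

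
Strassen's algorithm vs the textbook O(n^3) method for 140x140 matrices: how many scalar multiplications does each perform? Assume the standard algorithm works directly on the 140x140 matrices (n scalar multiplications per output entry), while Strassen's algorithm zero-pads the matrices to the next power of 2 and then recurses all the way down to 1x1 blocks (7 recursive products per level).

Matrix multiplication for 140x140 matrices:

Strassen's algorithm requires power-of-2 dimensions. Pad 140x140 to 256x256 (next power of 2).

Standard algorithm: 140^3 = 2744000 multiplications
Strassen's algorithm: 7^(log2(256)) = 7^8 = 5764801 multiplications
Difference: 2744000 - 5764801 = -3020801 (Strassen uses MORE here due to padding overhead — for small or just-over-power-of-2 n, padding can outweigh the per-level savings)

Standard: 2744000 multiplications (140^3). Strassen: 5764801 multiplications (7^8, after padding to 256x256). Strassen reduces 8 recursive multiplications to 7 at each level.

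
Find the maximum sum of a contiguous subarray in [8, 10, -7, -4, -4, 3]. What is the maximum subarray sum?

Using Kadane's algorithm on [8, 10, -7, -4, -4, 3]:

Scanning through the array:
Position 1 (value 10): max_ending_here = 18, max_so_far = 18
Position 2 (value -7): max_ending_here = 11, max_so_far = 18
Position 3 (value -4): max_ending_here = 7, max_so_far = 18
Position 4 (value -4): max_ending_here = 3, max_so_far = 18
Position 5 (value 3): max_ending_here = 6, max_so_far = 18

Maximum subarray: [8, 10]
Maximum sum: 18

The maximum subarray is [8, 10] with sum 18. This subarray runs from index 0 to index 1.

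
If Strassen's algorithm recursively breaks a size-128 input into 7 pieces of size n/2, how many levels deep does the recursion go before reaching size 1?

For divide and conquer with division factor 2:

Problem sizes at each level:
Level 0: 128
Level 1: 64
Level 2: 32
Level 3: 16
Level 4: 8
Level 5: 4
Level 6: 2
Level 7: 1

The root is level 0 and the size-1 base case is level 7 (the tree spans levels 0 through 7, i.e. 8 levels counting the root), so the depth is the number of divisions: log_2(128) = 7

The recursion tree depth is log_2(128) = 7. At each level, the problem size is divided by 2, so it takes 7 divisions to reduce to a base case of size 1. The algorithm makes 7 recursive calls at each level.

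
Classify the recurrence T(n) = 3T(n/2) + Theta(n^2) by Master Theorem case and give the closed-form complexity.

Master Theorem for T(n) = 3T(n/2) + O(n^2):

a = 3, b = 2, c = 2
log_b(a) = log_2(3) = 1.5850

Case 3: c = 2 > log_2(3) = 1.5850
T(n) = O(n^2) = O(n^2)

For T(n) = 3T(n/2) + O(n^2): log_2(3) = 1.5850. This is Case 3 of the Master Theorem (c > log_b(a), work dominated by root), giving O(n^2).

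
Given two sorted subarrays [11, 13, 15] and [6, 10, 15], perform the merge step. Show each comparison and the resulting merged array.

Merging process:

Compare 11 vs 6: take 6 from right. Merged: [6]
Compare 11 vs 10: take 10 from right. Merged: [6, 10]
Compare 11 vs 15: take 11 from left. Merged: [6, 10, 11]
Compare 13 vs 15: take 13 from left. Merged: [6, 10, 11, 13]
Compare 15 vs 15: take 15 from left. Merged: [6, 10, 11, 13, 15]
Append remaining from right: [15]. Merged: [6, 10, 11, 13, 15, 15]

Final merged array: [6, 10, 11, 13, 15, 15]
Total comparisons: 5

The merged array is [6, 10, 11, 13, 15, 15], requiring 5 comparisons. The merge step runs in O(n) time where n is the total number of elements.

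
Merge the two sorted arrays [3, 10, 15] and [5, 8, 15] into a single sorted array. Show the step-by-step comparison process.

Merging process:

Compare 3 vs 5: take 3 from left. Merged: [3]
Compare 10 vs 5: take 5 from right. Merged: [3, 5]
Compare 10 vs 8: take 8 from right. Merged: [3, 5, 8]
Compare 10 vs 15: take 10 from left. Merged: [3, 5, 8, 10]
Compare 15 vs 15: take 15 from left. Merged: [3, 5, 8, 10, 15]
Append remaining from right: [15]. Merged: [3, 5, 8, 10, 15, 15]

Final merged array: [3, 5, 8, 10, 15, 15]
Total comparisons: 5

The merged array is [3, 5, 8, 10, 15, 15], requiring 5 comparisons. The merge step runs in O(n) time where n is the total number of elements.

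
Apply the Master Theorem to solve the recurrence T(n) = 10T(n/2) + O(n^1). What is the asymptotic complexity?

Master Theorem for T(n) = 10T(n/2) + O(n^1):

a = 10, b = 2, c = 1
log_b(a) = log_2(10) = 3.3219

Case 1: c = 1 < log_2(10) = 3.3219
T(n) = O(n^(log_2 10))

For T(n) = 10T(n/2) + O(n^1): log_2(10) = 3.3219. This is Case 1 of the Master Theorem (c < log_b(a), work dominated by leaves), giving O(n^(log_2 10)).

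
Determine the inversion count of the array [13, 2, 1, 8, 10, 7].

Finding inversions in [13, 2, 1, 8, 10, 7]:

(0, 1): arr[0]=13 > arr[1]=2
(0, 2): arr[0]=13 > arr[2]=1
(0, 3): arr[0]=13 > arr[3]=8
(0, 4): arr[0]=13 > arr[4]=10
(0, 5): arr[0]=13 > arr[5]=7
(1, 2): arr[1]=2 > arr[2]=1
(3, 5): arr[3]=8 > arr[5]=7
(4, 5): arr[4]=10 > arr[5]=7

Total inversions: 8

The array has 8 inversion(s): (0,1), (0,2), (0,3), (0,4), (0,5), (1,2), (3,5), (4,5). Each pair (i,j) satisfies i < j and arr[i] > arr[j].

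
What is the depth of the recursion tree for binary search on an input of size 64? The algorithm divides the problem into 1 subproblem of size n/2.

For divide and conquer with division factor 2:

Problem sizes at each level:
Level 0: 64
Level 1: 32
Level 2: 16
Level 3: 8
Level 4: 4
Level 5: 2
Level 6: 1

The root is level 0 and the size-1 base case is level 6 (the tree spans levels 0 through 6, i.e. 7 levels counting the root), so the depth is the number of divisions: log_2(64) = 6

The recursion tree depth is log_2(64) = 6. At each level, the problem size is divided by 2, so it takes 6 divisions to reduce to a base case of size 1. The algorithm makes 1 recursive call at each level.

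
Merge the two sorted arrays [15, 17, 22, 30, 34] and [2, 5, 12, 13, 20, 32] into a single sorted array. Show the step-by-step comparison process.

Merging process:

Compare 15 vs 2: take 2 from right. Merged: [2]
Compare 15 vs 5: take 5 from right. Merged: [2, 5]
Compare 15 vs 12: take 12 from right. Merged: [2, 5, 12]
Compare 15 vs 13: take 13 from right. Merged: [2, 5, 12, 13]
Compare 15 vs 20: take 15 from left. Merged: [2, 5, 12, 13, 15]
Compare 17 vs 20: take 17 from left. Merged: [2, 5, 12, 13, 15, 17]
Compare 22 vs 20: take 20 from right. Merged: [2, 5, 12, 13, 15, 17, 20]
Compare 22 vs 32: take 22 from left. Merged: [2, 5, 12, 13, 15, 17, 20, 22]
Compare 30 vs 32: take 30 from left. Merged: [2, 5, 12, 13, 15, 17, 20, 22, 30]
Compare 34 vs 32: take 32 from right. Merged: [2, 5, 12, 13, 15, 17, 20, 22, 30, 32]
Append remaining from left: [34]. Merged: [2, 5, 12, 13, 15, 17, 20, 22, 30, 32, 34]

Final merged array: [2, 5, 12, 13, 15, 17, 20, 22, 30, 32, 34]
Total comparisons: 10

The merged array is [2, 5, 12, 13, 15, 17, 20, 22, 30, 32, 34], requiring 10 comparisons. The merge step runs in O(n) time where n is the total number of elements.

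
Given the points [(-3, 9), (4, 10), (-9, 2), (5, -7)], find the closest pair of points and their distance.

Computing all pairwise distances among 4 points:

d((-3, 9), (4, 10)) = 7.0711 <-- minimum
d((-3, 9), (-9, 2)) = 9.2195
d((-3, 9), (5, -7)) = 17.8885
d((4, 10), (-9, 2)) = 15.2643
d((4, 10), (5, -7)) = 17.0294
d((-9, 2), (5, -7)) = 16.6433

Closest pair: (-3, 9) and (4, 10) with distance 7.0711

The closest pair is (-3, 9) and (4, 10) with Euclidean distance 7.0711. For 4 points, brute-force pairwise comparison is shown above. For large n, the divide-and-conquer algorithm (sort by x, recurse on halves, check the dividing strip) achieves O(n log n).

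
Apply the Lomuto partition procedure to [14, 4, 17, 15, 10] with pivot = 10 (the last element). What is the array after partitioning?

Lomuto partition with pivot = 10:

Initial array: [14, 4, 17, 15, 10]

arr[0]=14 > 10: no swap
arr[1]=4 <= 10: swap with position 0, array becomes [4, 14, 17, 15, 10]
arr[2]=17 > 10: no swap
arr[3]=15 > 10: no swap

Place pivot at position 1: [4, 10, 17, 15, 14]
Pivot position: 1

After partitioning with pivot 10, the array becomes [4, 10, 17, 15, 14]. The pivot is placed at index 1. All elements to the left of the pivot are <= 10, and all elements to the right are > 10.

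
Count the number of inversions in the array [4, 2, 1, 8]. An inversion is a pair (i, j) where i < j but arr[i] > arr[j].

Finding inversions in [4, 2, 1, 8]:

(0, 1): arr[0]=4 > arr[1]=2
(0, 2): arr[0]=4 > arr[2]=1
(1, 2): arr[1]=2 > arr[2]=1

Total inversions: 3

The array has 3 inversion(s): (0,1), (0,2), (1,2). Each pair (i,j) satisfies i < j and arr[i] > arr[j].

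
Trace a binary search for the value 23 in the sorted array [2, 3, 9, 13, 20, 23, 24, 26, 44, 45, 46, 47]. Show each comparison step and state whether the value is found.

Binary search for 23 in [2, 3, 9, 13, 20, 23, 24, 26, 44, 45, 46, 47]:

lo=0, hi=11, mid=5, arr[mid]=23 -> Found target at index 5!

Binary search finds 23 at index 5 after 1 comparisons. The search repeatedly halves the search space by comparing with the middle element.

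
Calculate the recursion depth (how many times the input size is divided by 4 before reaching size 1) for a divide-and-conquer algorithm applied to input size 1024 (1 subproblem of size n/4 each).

For divide and conquer with division factor 4:

Problem sizes at each level:
Level 0: 1024
Level 1: 256
Level 2: 64
Level 3: 16
Level 4: 4
Level 5: 1

The root is level 0 and the size-1 base case is level 5 (the tree spans levels 0 through 5, i.e. 6 levels counting the root), so the depth is the number of divisions: log_4(1024) = 5

The recursion tree depth is log_4(1024) = 5. At each level, the problem size is divided by 4, so it takes 5 divisions to reduce to a base case of size 1. The algorithm makes 1 recursive call at each level.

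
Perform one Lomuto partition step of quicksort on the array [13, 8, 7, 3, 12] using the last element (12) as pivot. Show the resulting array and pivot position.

Lomuto partition with pivot = 12:

Initial array: [13, 8, 7, 3, 12]

arr[0]=13 > 12: no swap
arr[1]=8 <= 12: swap with position 0, array becomes [8, 13, 7, 3, 12]
arr[2]=7 <= 12: swap with position 1, array becomes [8, 7, 13, 3, 12]
arr[3]=3 <= 12: swap with position 2, array becomes [8, 7, 3, 13, 12]

Place pivot at position 3: [8, 7, 3, 12, 13]
Pivot position: 3

After partitioning with pivot 12, the array becomes [8, 7, 3, 12, 13]. The pivot is placed at index 3. All elements to the left of the pivot are <= 12, and all elements to the right are > 12.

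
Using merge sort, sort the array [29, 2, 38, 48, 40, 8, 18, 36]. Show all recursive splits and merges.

Merge sort trace:

Split: [29, 2, 38, 48, 40, 8, 18, 36] -> [29, 2, 38, 48] and [40, 8, 18, 36]
  Split: [29, 2, 38, 48] -> [29, 2] and [38, 48]
    Split: [29, 2] -> [29] and [2]
    Merge: [29] + [2] -> [2, 29]
    Split: [38, 48] -> [38] and [48]
    Merge: [38] + [48] -> [38, 48]
  Merge: [2, 29] + [38, 48] -> [2, 29, 38, 48]
  Split: [40, 8, 18, 36] -> [40, 8] and [18, 36]
    Split: [40, 8] -> [40] and [8]
    Merge: [40] + [8] -> [8, 40]
    Split: [18, 36] -> [18] and [36]
    Merge: [18] + [36] -> [18, 36]
  Merge: [8, 40] + [18, 36] -> [8, 18, 36, 40]
Merge: [2, 29, 38, 48] + [8, 18, 36, 40] -> [2, 8, 18, 29, 36, 38, 40, 48]

Final sorted array: [2, 8, 18, 29, 36, 38, 40, 48]

The merge sort proceeds by recursively splitting the array and merging sorted halves.
After all merges, the sorted array is [2, 8, 18, 29, 36, 38, 40, 48].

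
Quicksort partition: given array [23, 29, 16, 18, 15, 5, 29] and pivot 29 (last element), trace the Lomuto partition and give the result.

Lomuto partition with pivot = 29:

Initial array: [23, 29, 16, 18, 15, 5, 29]

arr[0]=23 <= 29: swap with position 0, array becomes [23, 29, 16, 18, 15, 5, 29]
arr[1]=29 <= 29: swap with position 1, array becomes [23, 29, 16, 18, 15, 5, 29]
arr[2]=16 <= 29: swap with position 2, array becomes [23, 29, 16, 18, 15, 5, 29]
arr[3]=18 <= 29: swap with position 3, array becomes [23, 29, 16, 18, 15, 5, 29]
arr[4]=15 <= 29: swap with position 4, array becomes [23, 29, 16, 18, 15, 5, 29]
arr[5]=5 <= 29: swap with position 5, array becomes [23, 29, 16, 18, 15, 5, 29]

Place pivot at position 6: [23, 29, 16, 18, 15, 5, 29]
Pivot position: 6

After partitioning with pivot 29, the array becomes [23, 29, 16, 18, 15, 5, 29]. The pivot is placed at index 6. All elements to the left of the pivot are <= 29, and all elements to the right are > 29.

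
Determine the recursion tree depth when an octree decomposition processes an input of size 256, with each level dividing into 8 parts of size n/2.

For divide and conquer with division factor 2:

Problem sizes at each level:
Level 0: 256
Level 1: 128
Level 2: 64
Level 3: 32
Level 4: 16
Level 5: 8
Level 6: 4
Level 7: 2
Level 8: 1

The root is level 0 and the size-1 base case is level 8 (the tree spans levels 0 through 8, i.e. 9 levels counting the root), so the depth is the number of divisions: log_2(256) = 8

The recursion tree depth is log_2(256) = 8. At each level, the problem size is divided by 2, so it takes 8 divisions to reduce to a base case of size 1. The algorithm makes 8 recursive calls at each level.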